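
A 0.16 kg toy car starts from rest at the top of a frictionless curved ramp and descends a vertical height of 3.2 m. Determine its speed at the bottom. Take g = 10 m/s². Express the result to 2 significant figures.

Equating total energy at the two states: mgh = ½mv²
The mass cancels from both sides.
v = √(2gh) = √(2 × 10 × 3.2) = √64.000 = 8.000 m/s

v = 8.0 m/s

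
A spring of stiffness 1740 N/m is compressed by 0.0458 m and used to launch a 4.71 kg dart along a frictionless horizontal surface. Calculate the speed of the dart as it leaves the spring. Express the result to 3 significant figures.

Spring PE converts entirely to kinetic energy: ½kx² = ½mv²
v = x√(k/m) = 0.0458 × √(1740/4.71) = 0.8803 m/s

v = 0.880 m/s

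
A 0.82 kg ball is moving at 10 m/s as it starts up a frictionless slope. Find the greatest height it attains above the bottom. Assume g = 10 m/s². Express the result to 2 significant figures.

By energy conservation, ½mv² = mgh
h = v²/(2g) = 10²/(2 × 10) = 5.000 m

h = 5.0 m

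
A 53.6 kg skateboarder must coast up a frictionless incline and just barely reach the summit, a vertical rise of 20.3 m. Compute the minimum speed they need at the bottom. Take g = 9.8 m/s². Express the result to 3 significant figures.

v = 19.9 m/s

At the top they are momentarily at rest, so all KE converts to PE: ½mv² = mgh
v = √(2gh) = √(2 × 9.8 × 20.3) = 19.95 m/s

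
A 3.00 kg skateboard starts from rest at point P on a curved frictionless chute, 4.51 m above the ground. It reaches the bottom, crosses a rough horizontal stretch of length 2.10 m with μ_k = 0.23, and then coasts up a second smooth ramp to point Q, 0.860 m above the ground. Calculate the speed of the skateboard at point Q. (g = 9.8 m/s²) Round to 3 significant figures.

Energy at P: mgh₁ = (3.00)(9.8)(4.51) = 132.59 J
Friction loss: W_f = μ_k mg d = 14.20 J
At Q: ½mv² + mgh₂ = mgh₁ − W_f
½mv² = 132.59 − 14.20 − 25.284 = 93.110 J
v = √(2 × 93.110/3.00) = 7.879 m/s

v = 7.88 m/s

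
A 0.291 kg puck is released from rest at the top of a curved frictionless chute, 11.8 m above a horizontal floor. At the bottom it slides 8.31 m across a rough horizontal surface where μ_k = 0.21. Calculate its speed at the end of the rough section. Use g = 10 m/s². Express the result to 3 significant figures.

v = 14.2 m/s

Energy bookkeeping (friction removes W_f = μ_k N d):
mgh = ½mv² + μ_k m g d
W_f = μ_k mg d = (0.21)(0.291)(10)(8.31) = 5.078 J
½mv² = mgh − W_f = 34.338 − 5.078 = 29.260 J
v = √(2 × 29.260/0.291) = 14.18 m/s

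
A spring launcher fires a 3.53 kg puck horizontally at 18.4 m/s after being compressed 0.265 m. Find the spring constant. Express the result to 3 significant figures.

k = 17000 N/m

½kx² = ½mv²
k = mv²/x² = (3.53)(18.4)²/(0.265)² = 17018 N/m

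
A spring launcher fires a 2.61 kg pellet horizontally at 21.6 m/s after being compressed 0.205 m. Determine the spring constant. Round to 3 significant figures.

k = 29000 N/m

Energy stored in the spring equals the launch KE: ½kx² = ½mv²
k = mv²/x² = (2.61)(21.6)²/(0.205)² = 28976 N/m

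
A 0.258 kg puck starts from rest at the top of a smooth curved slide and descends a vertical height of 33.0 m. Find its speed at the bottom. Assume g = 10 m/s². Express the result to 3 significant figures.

v = 25.7 m/s

By conservation of mechanical energy, mgh = ½mv²
The mass cancels from both sides.
v = √(2gh) = √(2 × 10 × 33.0) = √660.00 = 25.69 m/s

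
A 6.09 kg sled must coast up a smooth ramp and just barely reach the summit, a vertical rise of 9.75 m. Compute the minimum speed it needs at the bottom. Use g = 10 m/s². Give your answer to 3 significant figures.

At the top it is momentarily at rest, so all KE converts to PE: ½mv² = mgh
v = √(2gh) = √(2 × 10 × 9.75) = 13.96 m/s

v = 14.0 m/s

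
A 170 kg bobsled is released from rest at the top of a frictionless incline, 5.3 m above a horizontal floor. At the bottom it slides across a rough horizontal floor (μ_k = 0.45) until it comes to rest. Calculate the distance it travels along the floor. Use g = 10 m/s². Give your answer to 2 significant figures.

d = 12 m

Applying the work–energy principle:
At rest all PE has been dissipated by friction: mgh = μ_k m g d
d = h/μ_k = 5.3/0.45 = 11.78 m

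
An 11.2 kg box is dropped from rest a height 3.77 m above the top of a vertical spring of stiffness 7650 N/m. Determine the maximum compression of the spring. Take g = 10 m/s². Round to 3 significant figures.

x = 0.347 m

Measuring PE from the top of the relaxed spring, at max compression the box has dropped H + x with zero KE, so:
mg(H + x) = ½kx²
½(7650)x² − (11.2)(10)x − (11.2)(10)(3.77) = 0
3825x² − 112.0x − 422.2 = 0
x = [112.0 + √(12544 + 6.4603e+06)]/(2 × 3825) = 0.3472 m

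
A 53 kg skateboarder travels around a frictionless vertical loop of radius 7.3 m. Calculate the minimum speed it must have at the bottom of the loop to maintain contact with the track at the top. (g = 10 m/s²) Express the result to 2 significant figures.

v = 19 m/s

At the top: mg = mv_top²/r ⇒ v_top² = gr = 73.00 m²/s²
Energy from bottom to top (height 2r): ½mv_bot² = ½mv_top² + mg(2r)
v_bot² = gr + 4gr = 5gr = 365.0
v_bot = √(5gr) = 19.10 m/s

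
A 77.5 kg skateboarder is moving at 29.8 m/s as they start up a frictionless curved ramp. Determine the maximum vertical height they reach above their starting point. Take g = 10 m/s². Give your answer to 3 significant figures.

h = 44.4 m

Setting KE at the bottom equal to PE gained: ½mv² = mgh
h = v²/(2g) = 29.8²/(2 × 10) = 44.40 m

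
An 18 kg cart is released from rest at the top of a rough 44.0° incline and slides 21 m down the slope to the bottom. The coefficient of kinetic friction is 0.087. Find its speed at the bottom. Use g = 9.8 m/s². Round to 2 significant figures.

Energy: mgh = ½mv² + W_f, with h = L sinθ and W_f = μ_k (mg cosθ) L
mgh = mgL sinθ = (18)(9.8)(21)sin44.0° = 2573.3 J
W_f = μ_k mg cosθ · L = (0.087)(18)(9.8)cos44.0°·21 = 231.8 J
½mv² = 2573.3 − 231.8 = 2341.5 J
v = √(2 × 2341.5/18) = 16.13 m/s

v = 16 m/s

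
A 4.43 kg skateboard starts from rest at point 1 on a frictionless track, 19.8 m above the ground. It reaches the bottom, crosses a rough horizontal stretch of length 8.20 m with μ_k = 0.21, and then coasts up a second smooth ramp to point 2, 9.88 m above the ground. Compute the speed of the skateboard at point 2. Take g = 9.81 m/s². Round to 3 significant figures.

v = 12.7 m/s

Energy at 1: mgh₁ = (4.43)(9.81)(19.8) = 860.47 J
Friction loss: W_f = μ_k mg d = 74.84 J
At 2: ½mv² + mgh₂ = mgh₁ − W_f
½mv² = 860.47 − 74.84 − 429.37 = 356.27 J
v = √(2 × 356.27/4.43) = 12.68 m/s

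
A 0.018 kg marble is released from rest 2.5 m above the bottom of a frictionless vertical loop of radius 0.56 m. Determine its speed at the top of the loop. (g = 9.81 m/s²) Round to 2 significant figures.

v = 5.2 m/s

Energy conservation: mgh = ½mv_top² + mg(2r)
v_top² = 2g(h − 2r) = 2(9.81)(2.5 − 1.120) = 27.08
v_top = 5.203 m/s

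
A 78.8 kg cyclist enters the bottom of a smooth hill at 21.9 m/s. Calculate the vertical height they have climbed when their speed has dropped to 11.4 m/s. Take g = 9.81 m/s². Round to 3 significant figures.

Conservation of energy: ½mv₁² = ½mv₂² + mgh
h = (v₁² − v₂²)/(2g) = (21.9² − 11.4²)/(2 × 9.81) = 17.82 m

h = 17.8 m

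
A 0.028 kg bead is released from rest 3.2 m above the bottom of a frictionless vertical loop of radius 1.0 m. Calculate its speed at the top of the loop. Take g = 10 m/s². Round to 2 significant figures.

v = 4.9 m/s

Energy conservation: mgh = ½mv_top² + mg(2r)
v_top² = 2g(h − 2r) = 2(10)(3.2 − 2.000) = 24.00
v_top = 4.899 m/s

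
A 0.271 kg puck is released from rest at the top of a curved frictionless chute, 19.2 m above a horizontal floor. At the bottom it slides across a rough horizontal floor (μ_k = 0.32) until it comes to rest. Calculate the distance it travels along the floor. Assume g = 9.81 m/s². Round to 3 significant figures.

d = 60.0 m

Applying the work–energy principle:
At rest all PE has been dissipated by friction: mgh = μ_k m g d
d = h/μ_k = 19.2/0.32 = 60.00 m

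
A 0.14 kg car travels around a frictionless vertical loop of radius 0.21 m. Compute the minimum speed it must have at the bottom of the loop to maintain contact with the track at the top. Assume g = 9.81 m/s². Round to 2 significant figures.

v = 3.2 m/s

At the top: mg = mv_top²/r ⇒ v_top² = gr = 2.060 m²/s²
Energy from bottom to top (height 2r): ½mv_bot² = ½mv_top² + mg(2r)
v_bot² = gr + 4gr = 5gr = 10.30
v_bot = √(5gr) = 3.209 m/s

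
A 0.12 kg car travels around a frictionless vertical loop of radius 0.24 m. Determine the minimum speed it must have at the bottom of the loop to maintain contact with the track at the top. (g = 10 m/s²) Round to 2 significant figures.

v = 3.5 m/s

At the top: mg = mv_top²/r ⇒ v_top² = gr = 2.400 m²/s²
Energy from bottom to top (height 2r): ½mv_bot² = ½mv_top² + mg(2r)
v_bot² = gr + 4gr = 5gr = 12.00
v_bot = √(5gr) = 3.464 m/s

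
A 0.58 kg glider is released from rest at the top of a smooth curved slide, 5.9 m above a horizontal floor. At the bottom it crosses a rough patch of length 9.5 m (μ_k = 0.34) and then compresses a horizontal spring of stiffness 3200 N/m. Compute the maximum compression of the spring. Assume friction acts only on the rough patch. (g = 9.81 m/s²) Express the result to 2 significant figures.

x = 0.097 m

Initial energy: E₁ = mgh = (0.58)(9.81)(5.9) = 33.570 J
Friction removes W_f = μ_k mg d = (0.34)(0.58)(9.81)(9.5) = 18.38 J
Energy reaching the spring: E = 33.570 − 18.38 = 15.192 J
At max compression ½kx² = E ⇒ x = √(2E/k) = √(2 × 15.192/3200) = 0.09744 m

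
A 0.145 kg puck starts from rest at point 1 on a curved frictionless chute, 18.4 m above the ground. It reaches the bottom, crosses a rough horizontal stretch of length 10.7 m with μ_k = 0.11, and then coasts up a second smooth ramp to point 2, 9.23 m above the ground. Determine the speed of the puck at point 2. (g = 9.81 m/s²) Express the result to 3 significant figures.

v = 12.5 m/s

Energy at 1: mgh₁ = (0.145)(9.81)(18.4) = 26.173 J
Friction loss: W_f = μ_k mg d = 1.674 J
At 2: ½mv² + mgh₂ = mgh₁ − W_f
½mv² = 26.173 − 1.674 − 13.129 = 11.370 J
v = √(2 × 11.370/0.145) = 12.52 m/s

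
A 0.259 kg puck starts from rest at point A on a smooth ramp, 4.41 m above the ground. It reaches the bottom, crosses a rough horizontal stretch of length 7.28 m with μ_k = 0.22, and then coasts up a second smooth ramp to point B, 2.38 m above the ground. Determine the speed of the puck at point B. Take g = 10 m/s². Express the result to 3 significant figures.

Energy at A: mgh₁ = (0.259)(10)(4.41) = 11.422 J
Friction loss: W_f = μ_k mg d = 4.148 J
At B: ½mv² + mgh₂ = mgh₁ − W_f
½mv² = 11.422 − 4.148 − 6.1642 = 1.1096 J
v = √(2 × 1.1096/0.259) = 2.927 m/s

v = 2.93 m/s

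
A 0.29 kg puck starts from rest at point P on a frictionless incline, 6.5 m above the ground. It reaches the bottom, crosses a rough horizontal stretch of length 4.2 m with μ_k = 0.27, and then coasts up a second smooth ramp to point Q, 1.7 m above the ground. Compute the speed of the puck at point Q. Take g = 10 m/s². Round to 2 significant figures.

Energy at P: mgh₁ = (0.29)(10)(6.5) = 18.850 J
Friction loss: W_f = μ_k mg d = 3.289 J
At Q: ½mv² + mgh₂ = mgh₁ − W_f
½mv² = 18.850 − 3.289 − 4.9300 = 10.631 J
v = √(2 × 10.631/0.29) = 8.563 m/s

v = 8.6 m/s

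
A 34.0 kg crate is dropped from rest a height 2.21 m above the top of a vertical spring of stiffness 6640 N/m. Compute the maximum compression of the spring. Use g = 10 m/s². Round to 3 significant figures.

x = 0.530 m

Take the reference level at the top of the uncompressed spring. At max compression the crate has fallen H + x and is momentarily at rest:
mg(H + x) = ½kx²
½(6640)x² − (34.0)(10)x − (34.0)(10)(2.21) = 0
3320x² − 340.0x − 751.4 = 0
x = [340.0 + √(115600 + 9.9786e+06)]/(2 × 3320) = 0.5297 m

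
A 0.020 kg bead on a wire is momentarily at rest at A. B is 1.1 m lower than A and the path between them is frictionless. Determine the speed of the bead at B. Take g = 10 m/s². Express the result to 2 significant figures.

Equating total energy at the two states: mgh = ½mv²
The mass cancels from both sides.
v = √(2gh) = √(2 × 10 × 1.1) = √22.000 = 4.690 m/s

v = 4.7 m/s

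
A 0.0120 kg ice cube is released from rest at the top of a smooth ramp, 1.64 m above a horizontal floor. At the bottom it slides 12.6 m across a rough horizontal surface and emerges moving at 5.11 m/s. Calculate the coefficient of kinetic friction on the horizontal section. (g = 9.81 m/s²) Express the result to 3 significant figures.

Applying the work–energy principle:
mgh = ½mv² + μ_k m g d
mgh = 0.19306 J; ½mv² = 0.15667 J
W_f = 0.19306 − 0.15667 = 0.03639 J
μ_k = W_f/(mg·d) = 0.03639/(0.1177 × 12.6) = 0.02453

μ_k = 0.0245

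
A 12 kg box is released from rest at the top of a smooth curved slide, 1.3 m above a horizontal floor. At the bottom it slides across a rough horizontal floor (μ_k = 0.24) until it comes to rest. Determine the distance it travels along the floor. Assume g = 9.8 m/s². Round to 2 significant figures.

d = 5.4 m

Applying the work–energy principle:
At rest all PE has been dissipated by friction: mgh = μ_k m g d
d = h/μ_k = 1.3/0.24 = 5.417 m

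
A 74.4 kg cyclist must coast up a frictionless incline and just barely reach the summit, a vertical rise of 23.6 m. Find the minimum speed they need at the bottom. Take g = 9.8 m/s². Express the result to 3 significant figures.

At the top they are momentarily at rest, so all KE converts to PE: ½mv² = mgh
v = √(2gh) = √(2 × 9.8 × 23.6) = 21.51 m/s

v = 21.5 m/s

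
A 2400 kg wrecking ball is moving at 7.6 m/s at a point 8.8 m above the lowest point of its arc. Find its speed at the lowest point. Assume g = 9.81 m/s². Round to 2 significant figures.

v = 15 m/s

Mechanical energy is conserved (no friction): ½mv₀² + mgh = ½mv²
v² = v₀² + 2gh = (7.6)² + 2(9.81)(8.8) = 230.42
v = √230.42 = 15.18 m/s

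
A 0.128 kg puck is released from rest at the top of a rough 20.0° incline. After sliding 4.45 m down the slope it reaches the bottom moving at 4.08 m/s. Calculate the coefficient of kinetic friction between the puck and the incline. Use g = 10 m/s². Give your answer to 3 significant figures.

Energy balance down the incline: mg L sinθ − ½mv² = μ_k (mg cosθ) L
mgL sinθ = 1.9481 J; ½mv² = 1.0654 J
W_f = 1.9481 − 1.0654 = 0.8828 J
μ_k = W_f/(mg cosθ · L) = 0.8828/(1.203 × 4.45) = 0.1649

μ_k = 0.165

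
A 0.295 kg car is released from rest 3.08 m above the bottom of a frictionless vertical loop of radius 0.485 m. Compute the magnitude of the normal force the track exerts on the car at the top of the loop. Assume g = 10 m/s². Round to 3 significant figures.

Energy from release to top (height 2r): mgh = ½mv_top² + mg(2r)
v_top² = 2g(h − 2r) = 2(10)(3.08 − 0.9700) = 42.200 m²/s²
At the top, both N and weight point toward the centre: N + mg = mv_top²/r
N = m(v_top²/r − g) = 0.295(42.200/0.485 − 10) = 22.72 N

N = 22.7 N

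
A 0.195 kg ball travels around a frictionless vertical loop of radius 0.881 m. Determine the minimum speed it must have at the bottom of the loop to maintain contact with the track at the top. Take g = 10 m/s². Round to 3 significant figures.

At the top: mg = mv_top²/r ⇒ v_top² = gr = 8.810 m²/s²
Energy from bottom to top (height 2r): ½mv_bot² = ½mv_top² + mg(2r)
v_bot² = gr + 4gr = 5gr = 44.05
v_bot = √(5gr) = 6.637 m/s

v = 6.64 m/s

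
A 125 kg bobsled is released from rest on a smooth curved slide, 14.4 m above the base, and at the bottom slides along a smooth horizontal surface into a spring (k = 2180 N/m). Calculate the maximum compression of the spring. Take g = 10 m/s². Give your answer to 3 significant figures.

Gravitational PE at the top equals spring PE at max compression: mgh = ½kx²
x = √(2mgh/k) = √(2 × 125 × 10 × 14.4 / 2180) = 4.064 m

x = 4.06 m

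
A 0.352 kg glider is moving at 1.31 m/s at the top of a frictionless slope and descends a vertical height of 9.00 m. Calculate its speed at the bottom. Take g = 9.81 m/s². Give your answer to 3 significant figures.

Equating total energy at the two states: ½mv₀² + mgh = ½mv²
The mass cancels from both sides.
v² = v₀² + 2gh = (1.31)² + 2(9.81)(9.00) = 178.30
v = √178.30 = 13.35 m/s

v = 13.4 m/s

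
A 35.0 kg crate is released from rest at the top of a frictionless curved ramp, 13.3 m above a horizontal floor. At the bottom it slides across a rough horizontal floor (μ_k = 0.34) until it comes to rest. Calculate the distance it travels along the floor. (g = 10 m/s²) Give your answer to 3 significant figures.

Applying the work–energy principle:
At rest all PE has been dissipated by friction: mgh = μ_k m g d
d = h/μ_k = 13.3/0.34 = 39.12 m

d = 39.1 m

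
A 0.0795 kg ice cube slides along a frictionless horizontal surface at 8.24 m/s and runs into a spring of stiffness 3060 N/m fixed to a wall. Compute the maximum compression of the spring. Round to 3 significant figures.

x = 0.0420 m

Conservation of energy between contact and max compression: ½mv² = ½kx²
x = v√(m/k) = 8.24 × √(0.0795/3060) = 0.04200 m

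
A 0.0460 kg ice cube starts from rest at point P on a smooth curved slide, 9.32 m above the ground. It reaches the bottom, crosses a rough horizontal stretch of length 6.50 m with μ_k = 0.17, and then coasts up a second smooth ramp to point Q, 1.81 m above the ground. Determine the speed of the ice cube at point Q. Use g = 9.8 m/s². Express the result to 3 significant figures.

Energy at P: mgh₁ = (0.0460)(9.8)(9.32) = 4.2015 J
Friction loss: W_f = μ_k mg d = 0.4981 J
At Q: ½mv² + mgh₂ = mgh₁ − W_f
½mv² = 4.2015 − 0.4981 − 0.81595 = 2.8874 J
v = √(2 × 2.8874/0.0460) = 11.20 m/s

v = 11.2 m/s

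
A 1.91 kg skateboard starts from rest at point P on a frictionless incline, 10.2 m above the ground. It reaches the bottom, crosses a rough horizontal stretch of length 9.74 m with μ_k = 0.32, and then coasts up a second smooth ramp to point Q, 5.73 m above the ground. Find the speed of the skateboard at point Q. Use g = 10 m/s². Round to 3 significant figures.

Energy at P: mgh₁ = (1.91)(10)(10.2) = 194.82 J
Friction loss: W_f = μ_k mg d = 59.53 J
At Q: ½mv² + mgh₂ = mgh₁ − W_f
½mv² = 194.82 − 59.53 − 109.44 = 25.846 J
v = √(2 × 25.846/1.91) = 5.202 m/s

v = 5.20 m/s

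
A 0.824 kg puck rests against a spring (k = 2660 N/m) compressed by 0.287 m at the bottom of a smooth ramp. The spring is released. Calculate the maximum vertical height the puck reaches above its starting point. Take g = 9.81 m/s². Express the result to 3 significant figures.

h = 13.6 m

All spring PE becomes gravitational PE at the highest point: ½kx² = mgh
h = kx²/(2mg) = (2660)(0.287)²/(2 × 0.824 × 9.81) = 13.55 m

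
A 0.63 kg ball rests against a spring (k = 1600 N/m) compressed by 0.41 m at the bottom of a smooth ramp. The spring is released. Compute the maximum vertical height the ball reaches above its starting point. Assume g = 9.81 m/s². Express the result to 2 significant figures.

Energy conservation from release to the highest point: ½kx² = mgh
h = kx²/(2mg) = (1600)(0.41)²/(2 × 0.63 × 9.81) = 21.76 m

h = 22 m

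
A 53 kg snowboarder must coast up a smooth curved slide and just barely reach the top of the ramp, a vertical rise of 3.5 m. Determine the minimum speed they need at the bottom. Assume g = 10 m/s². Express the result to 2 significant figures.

At the top they are momentarily at rest, so all KE converts to PE: ½mv² = mgh
v = √(2gh) = √(2 × 10 × 3.5) = 8.367 m/s

v = 8.4 m/s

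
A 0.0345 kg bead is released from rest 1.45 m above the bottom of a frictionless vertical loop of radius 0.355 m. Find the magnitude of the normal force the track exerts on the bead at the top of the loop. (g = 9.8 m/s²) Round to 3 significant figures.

Energy from release to top (height 2r): mgh = ½mv_top² + mg(2r)
v_top² = 2g(h − 2r) = 2(9.8)(1.45 − 0.7100) = 14.504 m²/s²
At the top, both N and weight point toward the centre: N + mg = mv_top²/r
N = m(v_top²/r − g) = 0.0345(14.504/0.355 − 9.8) = 1.071 N

N = 1.07 N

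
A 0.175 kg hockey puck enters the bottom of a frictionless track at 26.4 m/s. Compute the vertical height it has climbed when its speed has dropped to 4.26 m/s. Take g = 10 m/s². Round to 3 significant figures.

Conservation of energy: ½mv₁² = ½mv₂² + mgh
h = (v₁² − v₂²)/(2g) = (26.4² − 4.26²)/(2 × 10) = 33.94 m

h = 33.9 m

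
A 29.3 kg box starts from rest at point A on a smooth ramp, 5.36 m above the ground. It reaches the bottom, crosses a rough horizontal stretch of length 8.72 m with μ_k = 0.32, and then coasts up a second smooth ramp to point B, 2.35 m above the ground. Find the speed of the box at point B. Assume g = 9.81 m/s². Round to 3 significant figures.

Energy at A: mgh₁ = (29.3)(9.81)(5.36) = 1540.6 J
Friction loss: W_f = μ_k mg d = 802.1 J
At B: ½mv² + mgh₂ = mgh₁ − W_f
½mv² = 1540.6 − 802.1 − 675.47 = 63.120 J
v = √(2 × 63.120/29.3) = 2.076 m/s

v = 2.08 m/s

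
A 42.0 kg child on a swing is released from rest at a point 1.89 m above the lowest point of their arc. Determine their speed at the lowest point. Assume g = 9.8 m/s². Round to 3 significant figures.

Energy conservation between the two points: mgh = ½mv²
v = √(2gh) = √(2 × 9.8 × 1.89) = √37.044 = 6.086 m/s

v = 6.09 m/s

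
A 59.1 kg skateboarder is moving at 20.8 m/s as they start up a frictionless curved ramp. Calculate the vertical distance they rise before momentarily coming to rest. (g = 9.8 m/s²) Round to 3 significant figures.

Setting KE at the bottom equal to PE gained: ½mv² = mgh
h = v²/(2g) = 20.8²/(2 × 9.8) = 22.07 m

h = 22.1 m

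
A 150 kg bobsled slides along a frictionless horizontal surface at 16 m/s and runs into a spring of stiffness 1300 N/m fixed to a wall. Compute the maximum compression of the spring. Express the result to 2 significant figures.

x = 5.4 m

Conservation of energy between contact and max compression: ½mv² = ½kx²
x = v√(m/k) = 16 × √(150/1300) = 5.435 m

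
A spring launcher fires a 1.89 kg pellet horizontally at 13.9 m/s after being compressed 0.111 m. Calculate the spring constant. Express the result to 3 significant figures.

Energy stored in the spring equals the launch KE: ½kx² = ½mv²
k = mv²/x² = (1.89)(13.9)²/(0.111)² = 29638 N/m

k = 29600 N/m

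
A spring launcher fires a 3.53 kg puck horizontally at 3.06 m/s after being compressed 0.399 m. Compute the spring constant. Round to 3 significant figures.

Energy stored in the spring equals the launch KE: ½kx² = ½mv²
k = mv²/x² = (3.53)(3.06)²/(0.399)² = 207.6 N/m

k = 208 N/m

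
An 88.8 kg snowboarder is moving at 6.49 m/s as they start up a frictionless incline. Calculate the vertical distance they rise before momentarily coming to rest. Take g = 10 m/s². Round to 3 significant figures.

Setting KE at the bottom equal to PE gained: ½mv² = mgh
h = v²/(2g) = 6.49²/(2 × 10) = 2.106 m

h = 2.11 m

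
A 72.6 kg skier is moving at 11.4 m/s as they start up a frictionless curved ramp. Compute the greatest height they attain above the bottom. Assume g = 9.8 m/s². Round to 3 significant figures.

By energy conservation, ½mv² = mgh
h = v²/(2g) = 11.4²/(2 × 9.8) = 6.631 m

h = 6.63 m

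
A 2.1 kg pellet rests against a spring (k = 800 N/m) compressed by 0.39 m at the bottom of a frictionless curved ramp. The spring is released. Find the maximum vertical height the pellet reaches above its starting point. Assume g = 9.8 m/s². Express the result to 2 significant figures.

h = 3.0 m

At maximum height the pellet is at rest, so ½kx² = mgh
h = kx²/(2mg) = (800)(0.39)²/(2 × 2.1 × 9.8) = 2.956 m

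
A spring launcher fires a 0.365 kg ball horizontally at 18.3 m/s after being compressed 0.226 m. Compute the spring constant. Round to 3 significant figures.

k = 2390 N/m

Energy stored in the spring equals the launch KE: ½kx² = ½mv²
k = mv²/x² = (0.365)(18.3)²/(0.226)² = 2393 N/m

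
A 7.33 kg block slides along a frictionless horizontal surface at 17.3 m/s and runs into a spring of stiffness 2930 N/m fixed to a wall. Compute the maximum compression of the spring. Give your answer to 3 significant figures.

At max compression the block is momentarily at rest: ½mv² = ½kx²
x = v√(m/k) = 17.3 × √(7.33/2930) = 0.8653 m

x = 0.865 m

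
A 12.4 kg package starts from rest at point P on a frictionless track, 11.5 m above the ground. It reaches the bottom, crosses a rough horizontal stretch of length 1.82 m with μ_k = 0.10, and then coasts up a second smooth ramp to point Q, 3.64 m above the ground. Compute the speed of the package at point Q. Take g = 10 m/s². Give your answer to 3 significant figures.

Energy at P: mgh₁ = (12.4)(10)(11.5) = 1426.0 J
Friction loss: W_f = μ_k mg d = 22.57 J
At Q: ½mv² + mgh₂ = mgh₁ − W_f
½mv² = 1426.0 − 22.57 − 451.36 = 952.07 J
v = √(2 × 952.07/12.4) = 12.39 m/s

v = 12.4 m/s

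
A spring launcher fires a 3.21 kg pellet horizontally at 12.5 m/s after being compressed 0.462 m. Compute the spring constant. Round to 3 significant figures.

Spring PE at full compression equals KE at release: ½kx² = ½mv²
k = mv²/x² = (3.21)(12.5)²/(0.462)² = 2350 N/m

k = 2350 N/m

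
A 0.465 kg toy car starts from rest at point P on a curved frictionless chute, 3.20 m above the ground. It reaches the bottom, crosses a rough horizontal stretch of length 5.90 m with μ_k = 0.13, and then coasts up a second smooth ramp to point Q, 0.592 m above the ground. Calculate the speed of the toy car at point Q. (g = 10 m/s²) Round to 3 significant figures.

Energy at P: mgh₁ = (0.465)(10)(3.20) = 14.880 J
Friction loss: W_f = μ_k mg d = 3.567 J
At Q: ½mv² + mgh₂ = mgh₁ − W_f
½mv² = 14.880 − 3.567 − 2.7528 = 8.5607 J
v = √(2 × 8.5607/0.465) = 6.068 m/s

v = 6.07 m/s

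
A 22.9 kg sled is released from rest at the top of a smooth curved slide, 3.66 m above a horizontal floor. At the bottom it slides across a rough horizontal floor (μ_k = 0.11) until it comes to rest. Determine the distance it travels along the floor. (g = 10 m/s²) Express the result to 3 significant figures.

d = 33.3 m

Energy at the top = energy at the end + work done against friction:
At rest all PE has been dissipated by friction: mgh = μ_k m g d
d = h/μ_k = 3.66/0.11 = 33.27 m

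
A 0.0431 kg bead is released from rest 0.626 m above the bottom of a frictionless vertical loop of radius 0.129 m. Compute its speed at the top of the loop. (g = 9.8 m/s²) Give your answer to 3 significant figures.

v = 2.69 m/s

Energy conservation: mgh = ½mv_top² + mg(2r)
v_top² = 2g(h − 2r) = 2(9.8)(0.626 − 0.2580) = 7.213
v_top = 2.686 m/s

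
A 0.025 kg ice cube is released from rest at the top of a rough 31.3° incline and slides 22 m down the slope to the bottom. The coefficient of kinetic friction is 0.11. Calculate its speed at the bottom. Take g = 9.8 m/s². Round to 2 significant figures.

v = 14 m/s

Work–energy: mg(L sinθ) − μ_k(mg cosθ)L = ½mv²
mgh = mgL sinθ = (0.025)(9.8)(22)sin31.3° = 2.8002 J
W_f = μ_k mg cosθ · L = (0.11)(0.025)(9.8)cos31.3°·22 = 0.5066 J
½mv² = 2.8002 − 0.5066 = 2.2936 J
v = √(2 × 2.2936/0.025) = 13.55 m/s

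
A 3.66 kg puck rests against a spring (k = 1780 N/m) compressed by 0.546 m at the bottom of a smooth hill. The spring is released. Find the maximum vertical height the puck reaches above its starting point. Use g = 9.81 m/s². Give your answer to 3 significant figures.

h = 7.39 m

At maximum height the puck is at rest, so ½kx² = mgh
h = kx²/(2mg) = (1780)(0.546)²/(2 × 3.66 × 9.81) = 7.390 m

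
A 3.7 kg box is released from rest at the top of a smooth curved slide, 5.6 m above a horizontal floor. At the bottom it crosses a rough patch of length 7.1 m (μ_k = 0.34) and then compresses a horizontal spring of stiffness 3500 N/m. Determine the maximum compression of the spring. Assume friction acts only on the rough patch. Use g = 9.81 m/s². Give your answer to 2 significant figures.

Initial energy: E₁ = mgh = (3.7)(9.81)(5.6) = 203.26 J
Friction removes W_f = μ_k mg d = (0.34)(3.7)(9.81)(7.1) = 87.62 J
Energy reaching the spring: E = 203.26 − 87.62 = 115.64 J
At max compression ½kx² = E ⇒ x = √(2E/k) = √(2 × 115.64/3500) = 0.2571 m

x = 0.26 m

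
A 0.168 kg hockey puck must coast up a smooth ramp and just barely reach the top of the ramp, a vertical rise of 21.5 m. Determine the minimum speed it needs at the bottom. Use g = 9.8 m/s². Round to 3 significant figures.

At the top it is momentarily at rest, so all KE converts to PE: ½mv² = mgh
v = √(2gh) = √(2 × 9.8 × 21.5) = 20.53 m/s

v = 20.5 m/s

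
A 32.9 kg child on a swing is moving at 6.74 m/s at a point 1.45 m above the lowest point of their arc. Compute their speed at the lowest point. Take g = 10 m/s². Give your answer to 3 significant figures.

Energy conservation between the two points: ½mv₀² + mgh = ½mv²
The mass cancels from both sides.
v² = v₀² + 2gh = (6.74)² + 2(10)(1.45) = 74.428
v = √74.428 = 8.627 m/s

v = 8.63 m/s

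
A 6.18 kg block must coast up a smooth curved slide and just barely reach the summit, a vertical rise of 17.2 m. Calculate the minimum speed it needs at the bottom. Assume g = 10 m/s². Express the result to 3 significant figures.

v = 18.5 m/s

At the top it is momentarily at rest, so all KE converts to PE: ½mv² = mgh
v = √(2gh) = √(2 × 10 × 17.2) = 18.55 m/s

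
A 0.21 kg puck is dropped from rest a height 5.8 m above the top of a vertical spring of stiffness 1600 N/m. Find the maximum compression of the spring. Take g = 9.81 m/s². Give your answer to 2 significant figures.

x = 0.12 m

Let x be the compression. The total drop is H + x, and the puck is instantaneously at rest at max compression, so energy conservation gives:
mg(H + x) = ½kx²
½(1600)x² − (0.21)(9.81)x − (0.21)(9.81)(5.8) = 0
800.0x² − 2.060x − 11.95 = 0
x = [2.060 + √(4.244 + 38235)]/(2 × 800.0) = 0.1235 m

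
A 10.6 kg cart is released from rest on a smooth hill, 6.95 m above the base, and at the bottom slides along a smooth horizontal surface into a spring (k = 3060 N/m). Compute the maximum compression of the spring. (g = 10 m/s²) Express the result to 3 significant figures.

x = 0.694 m

Gravitational PE at the top equals spring PE at max compression: mgh = ½kx²
x = √(2mgh/k) = √(2 × 10.6 × 10 × 6.95 / 3060) = 0.6939 m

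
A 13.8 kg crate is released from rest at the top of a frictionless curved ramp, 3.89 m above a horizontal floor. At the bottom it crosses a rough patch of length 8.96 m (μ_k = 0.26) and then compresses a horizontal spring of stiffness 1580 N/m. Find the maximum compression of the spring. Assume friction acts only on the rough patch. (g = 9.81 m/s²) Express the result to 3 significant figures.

Initial energy: E₁ = mgh = (13.8)(9.81)(3.89) = 526.62 J
Friction removes W_f = μ_k mg d = (0.26)(13.8)(9.81)(8.96) = 315.4 J
Energy reaching the spring: E = 526.62 − 315.4 = 211.24 J
At max compression ½kx² = E ⇒ x = √(2E/k) = √(2 × 211.24/1580) = 0.5171 m

x = 0.517 m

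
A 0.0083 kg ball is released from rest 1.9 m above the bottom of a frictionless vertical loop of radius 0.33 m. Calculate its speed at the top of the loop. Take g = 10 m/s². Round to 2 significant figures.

v = 5.0 m/s

Energy conservation: mgh = ½mv_top² + mg(2r)
v_top² = 2g(h − 2r) = 2(10)(1.9 − 0.6600) = 24.80
v_top = 4.980 m/s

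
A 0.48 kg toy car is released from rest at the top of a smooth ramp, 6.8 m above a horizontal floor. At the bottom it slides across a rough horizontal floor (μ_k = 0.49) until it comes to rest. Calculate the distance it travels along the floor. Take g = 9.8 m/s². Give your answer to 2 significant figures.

Energy at the top = energy at the end + work done against friction:
At rest all PE has been dissipated by friction: mgh = μ_k m g d
d = h/μ_k = 6.8/0.49 = 13.88 m

d = 14 m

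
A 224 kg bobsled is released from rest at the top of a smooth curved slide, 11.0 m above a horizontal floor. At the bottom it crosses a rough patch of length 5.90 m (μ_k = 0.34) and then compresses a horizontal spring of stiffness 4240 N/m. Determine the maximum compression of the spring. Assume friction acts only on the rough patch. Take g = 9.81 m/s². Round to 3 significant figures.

Initial energy: E₁ = mgh = (224)(9.81)(11.0) = 24172 J
Friction removes W_f = μ_k mg d = (0.34)(224)(9.81)(5.90) = 4408 J
Energy reaching the spring: E = 24172 − 4408 = 19764 J
At max compression ½kx² = E ⇒ x = √(2E/k) = √(2 × 19764/4240) = 3.053 m

x = 3.05 m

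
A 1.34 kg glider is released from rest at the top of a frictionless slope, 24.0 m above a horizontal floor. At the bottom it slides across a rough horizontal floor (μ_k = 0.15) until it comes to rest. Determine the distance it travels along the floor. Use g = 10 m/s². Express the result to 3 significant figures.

d = 160 m

Applying the work–energy principle:
At rest all PE has been dissipated by friction: mgh = μ_k m g d
d = h/μ_k = 24.0/0.15 = 160.0 m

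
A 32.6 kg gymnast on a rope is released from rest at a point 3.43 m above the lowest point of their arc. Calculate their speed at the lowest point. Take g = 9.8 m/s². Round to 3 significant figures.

Energy conservation between the two points: mgh = ½mv²
v = √(2gh) = √(2 × 9.8 × 3.43) = √67.228 = 8.199 m/s

v = 8.20 m/s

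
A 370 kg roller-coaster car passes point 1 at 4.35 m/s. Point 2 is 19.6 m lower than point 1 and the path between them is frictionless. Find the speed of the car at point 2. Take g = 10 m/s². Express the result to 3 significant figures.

v = 20.3 m/s

Equating total energy at the two states: ½mv₀² + mgh = ½mv²
v² = v₀² + 2gh = (4.35)² + 2(10)(19.6) = 410.92
v = √410.92 = 20.27 m/s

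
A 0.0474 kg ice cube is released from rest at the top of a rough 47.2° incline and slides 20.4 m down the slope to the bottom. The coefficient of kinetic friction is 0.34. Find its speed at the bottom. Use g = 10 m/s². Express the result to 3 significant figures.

v = 14.3 m/s

Taking the bottom as reference, mgh = ½mv² + μ_k N L with h = L sinθ, N = mg cosθ:
mgh = mgL sinθ = (0.0474)(10)(20.4)sin47.2° = 7.0949 J
W_f = μ_k mg cosθ · L = (0.34)(0.0474)(10)cos47.2°·20.4 = 2.234 J
½mv² = 7.0949 − 2.234 = 4.8611 J
v = √(2 × 4.8611/0.0474) = 14.32 m/s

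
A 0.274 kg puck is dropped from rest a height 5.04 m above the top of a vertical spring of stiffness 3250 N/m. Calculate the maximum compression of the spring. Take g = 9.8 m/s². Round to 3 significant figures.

Take the reference level at the top of the uncompressed spring. At max compression the puck has fallen H + x and is momentarily at rest:
mg(H + x) = ½kx²
½(3250)x² − (0.274)(9.8)x − (0.274)(9.8)(5.04) = 0
1625x² − 2.685x − 13.53 = 0
x = [2.685 + √(7.210 + 87967)]/(2 × 1625) = 0.09209 m

x = 0.0921 m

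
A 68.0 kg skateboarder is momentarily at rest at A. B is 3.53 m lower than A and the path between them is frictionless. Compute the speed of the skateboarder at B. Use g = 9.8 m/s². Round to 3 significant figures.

v = 8.32 m/s

Energy conservation between the two points: mgh = ½mv²
v = √(2gh) = √(2 × 9.8 × 3.53) = √69.188 = 8.318 m/s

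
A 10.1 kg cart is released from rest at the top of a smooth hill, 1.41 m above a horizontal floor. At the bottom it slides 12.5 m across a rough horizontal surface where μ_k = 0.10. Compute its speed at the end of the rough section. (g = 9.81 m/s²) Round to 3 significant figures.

Applying the work–energy principle:
mgh = ½mv² + μ_k m g d
W_f = μ_k mg d = (0.10)(10.1)(9.81)(12.5) = 123.9 J
½mv² = mgh − W_f = 139.70 − 123.9 = 15.853 J
v = √(2 × 15.853/10.1) = 1.772 m/s

v = 1.77 m/s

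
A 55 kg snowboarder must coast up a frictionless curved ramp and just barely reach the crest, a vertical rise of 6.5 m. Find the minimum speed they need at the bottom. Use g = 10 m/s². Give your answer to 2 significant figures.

v = 11 m/s

At the top they are momentarily at rest, so all KE converts to PE: ½mv² = mgh
v = √(2gh) = √(2 × 10 × 6.5) = 11.40 m/s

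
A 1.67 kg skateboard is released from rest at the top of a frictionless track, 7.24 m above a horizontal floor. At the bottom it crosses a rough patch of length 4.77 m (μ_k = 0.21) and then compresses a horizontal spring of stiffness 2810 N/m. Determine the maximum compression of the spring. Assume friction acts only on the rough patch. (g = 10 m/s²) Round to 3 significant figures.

Initial energy: E₁ = mgh = (1.67)(10)(7.24) = 120.91 J
Friction removes W_f = μ_k mg d = (0.21)(1.67)(10)(4.77) = 16.73 J
Energy reaching the spring: E = 120.91 − 16.73 = 104.18 J
At max compression ½kx² = E ⇒ x = √(2E/k) = √(2 × 104.18/2810) = 0.2723 m

x = 0.272 m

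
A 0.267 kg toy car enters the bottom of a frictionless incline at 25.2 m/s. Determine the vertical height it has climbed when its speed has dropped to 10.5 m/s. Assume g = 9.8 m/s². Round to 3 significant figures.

h = 26.8 m

Conservation of energy: ½mv₁² = ½mv₂² + mgh
h = (v₁² − v₂²)/(2g) = (25.2² − 10.5²)/(2 × 9.8) = 26.77 m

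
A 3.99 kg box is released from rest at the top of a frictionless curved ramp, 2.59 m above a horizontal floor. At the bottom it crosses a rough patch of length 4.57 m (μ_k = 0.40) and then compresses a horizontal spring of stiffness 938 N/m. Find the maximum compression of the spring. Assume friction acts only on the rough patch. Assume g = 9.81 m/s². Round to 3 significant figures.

Initial energy: E₁ = mgh = (3.99)(9.81)(2.59) = 101.38 J
Friction removes W_f = μ_k mg d = (0.40)(3.99)(9.81)(4.57) = 71.55 J
Energy reaching the spring: E = 101.38 − 71.55 = 29.826 J
At max compression ½kx² = E ⇒ x = √(2E/k) = √(2 × 29.826/938) = 0.2522 m

x = 0.252 m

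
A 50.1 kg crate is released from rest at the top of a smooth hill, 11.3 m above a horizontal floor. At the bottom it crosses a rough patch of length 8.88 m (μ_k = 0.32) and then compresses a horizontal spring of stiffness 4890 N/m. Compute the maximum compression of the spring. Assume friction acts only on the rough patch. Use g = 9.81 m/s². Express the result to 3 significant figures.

x = 1.30 m

Initial energy: E₁ = mgh = (50.1)(9.81)(11.3) = 5553.7 J
Friction removes W_f = μ_k mg d = (0.32)(50.1)(9.81)(8.88) = 1397 J
Energy reaching the spring: E = 5553.7 − 1397 = 4157.1 J
At max compression ½kx² = E ⇒ x = √(2E/k) = √(2 × 4157.1/4890) = 1.304 m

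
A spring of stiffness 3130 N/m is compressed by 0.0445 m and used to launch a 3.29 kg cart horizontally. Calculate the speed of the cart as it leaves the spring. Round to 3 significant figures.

Spring PE converts entirely to kinetic energy: ½kx² = ½mv²
v = x√(k/m) = 0.0445 × √(3130/3.29) = 1.373 m/s

v = 1.37 m/s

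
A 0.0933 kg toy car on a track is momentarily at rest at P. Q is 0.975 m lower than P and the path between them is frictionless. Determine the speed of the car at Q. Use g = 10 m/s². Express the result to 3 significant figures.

Energy conservation between the two points: mgh = ½mv²
v = √(2gh) = √(2 × 10 × 0.975) = √19.500 = 4.416 m/s

v = 4.42 m/s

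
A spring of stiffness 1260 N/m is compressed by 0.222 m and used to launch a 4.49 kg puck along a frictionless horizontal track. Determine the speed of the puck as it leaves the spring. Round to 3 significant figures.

v = 3.72 m/s

Conservation of energy: ½kx² = ½mv²
v = x√(k/m) = 0.222 × √(1260/4.49) = 3.719 m/s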